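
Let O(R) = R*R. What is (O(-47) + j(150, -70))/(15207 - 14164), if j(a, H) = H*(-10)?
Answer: 2909/1043 ≈ 2.7891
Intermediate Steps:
O(R) = R²
j(a, H) = -10*H
(O(-47) + j(150, -70))/(15207 - 14164) = ((-47)² - 10*(-70))/(15207 - 14164) = (2209 + 700)/1043 = 2909*(1/1043) = 2909/1043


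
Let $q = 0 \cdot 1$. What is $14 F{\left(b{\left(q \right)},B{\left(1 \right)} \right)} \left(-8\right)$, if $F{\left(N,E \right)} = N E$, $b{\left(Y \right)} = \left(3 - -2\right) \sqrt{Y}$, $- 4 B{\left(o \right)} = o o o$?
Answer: $0$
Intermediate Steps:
$q = 0$
$B{\left(o \right)} = - \frac{o^{3}}{4}$ ($B{\left(o \right)} = - \frac{o o o}{4} = - \frac{o^{2} o}{4} = - \frac{o^{3}}{4}$)
$b{\left(Y \right)} = 5 \sqrt{Y}$ ($b{\left(Y \right)} = \left(3 + 2\right) \sqrt{Y} = 5 \sqrt{Y}$)
$F{\left(N,E \right)} = E N$
$14 F{\left(b{\left(q \right)},B{\left(1 \right)} \right)} \left(-8\right) = 14 - \frac{1^{3}}{4} \cdot 5 \sqrt{0} \left(-8\right) = 14 \left(- \frac{1}{4}\right) 1 \cdot 5 \cdot 0 \left(-8\right) = 14 \left(\left(- \frac{1}{4}\right) 0\right) \left(-8\right) = 14 \cdot 0 \left(-8\right) = 0 \left(-8\right) = 0$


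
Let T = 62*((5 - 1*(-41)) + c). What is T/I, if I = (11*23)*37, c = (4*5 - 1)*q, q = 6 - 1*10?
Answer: -1860/9361 ≈ -0.19870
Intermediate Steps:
q = -4 (q = 6 - 10 = -4)
c = -76 (c = (4*5 - 1)*(-4) = (20 - 1)*(-4) = 19*(-4) = -76)
I = 9361 (I = 253*37 = 9361)
T = -1860 (T = 62*((5 - 1*(-41)) - 76) = 62*((5 + 41) - 76) = 62*(46 - 76) = 62*(-30) = -1860)
T/I = -1860/9361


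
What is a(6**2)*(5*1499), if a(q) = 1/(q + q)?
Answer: 7495/72 ≈ 104.10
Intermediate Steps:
a(q) = 1/(2*q)
a(6**2)*(5*1499) = (1/(2*(6**2)))*(5*1499) = ((1/2)/36)*7495 = ((1/2)*(1/36))*7495 = (1/72)*7495 = 7495/72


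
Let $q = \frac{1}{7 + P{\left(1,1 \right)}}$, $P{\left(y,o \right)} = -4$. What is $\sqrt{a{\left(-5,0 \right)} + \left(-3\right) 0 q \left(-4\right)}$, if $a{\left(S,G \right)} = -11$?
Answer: $i \sqrt{11} \approx 3.3166 i$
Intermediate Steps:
$q = \frac{1}{3}$ ($q = \frac{1}{7 - 4} = \frac{1}{3} \approx 0.33333$)
$\sqrt{a{\left(-5,0 \right)} + \left(-3\right) 0 q \left(-4\right)} = \sqrt{-11 + \left(-3\right) 0 \cdot \frac{1}{3} \left(-4\right)} = \sqrt{-11 + 0 \cdot \frac{1}{3} \left(-4\right)} = \sqrt{-11 + 0 \left(-4\right)} = \sqrt{-11 + 0} = \sqrt{-11} = i \sqrt{11}$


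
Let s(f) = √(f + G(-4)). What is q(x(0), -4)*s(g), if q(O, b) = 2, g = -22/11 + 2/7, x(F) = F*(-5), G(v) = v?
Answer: 4*I*√70/7 ≈ 4.7809*I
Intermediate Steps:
x(F) = -5*F
g = -12/7 (g = -22*1/11 + 2*(⅐) = -2 + 2/7 = -12/7 ≈ -1.7143)
s(f) = √(-4 + f) (s(f) = √(f - 4) = √(-4 + f))
q(x(0), -4)*s(g) = 2*√(-4 - 12/7) = 2*√(-40/7) = 2*(2*I*√70/7) = 4*I*√70/7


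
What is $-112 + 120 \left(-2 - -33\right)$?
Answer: $3608$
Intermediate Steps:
$-112 + 120 \left(-2 - -33\right) = -112 + 120 \left(-2 + 33\right) = -112 + 120 \cdot 31 = -112 + 3720 = 3608$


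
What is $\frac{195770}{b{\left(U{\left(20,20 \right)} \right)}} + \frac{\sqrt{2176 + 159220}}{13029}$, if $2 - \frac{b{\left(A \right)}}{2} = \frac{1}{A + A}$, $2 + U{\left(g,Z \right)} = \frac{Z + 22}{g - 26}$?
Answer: $\frac{1761930}{37} + \frac{2 \sqrt{40349}}{13029} \approx 47620.0$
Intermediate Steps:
$U{\left(g,Z \right)} = -2 + \frac{22 + Z}{-26 + g}$ ($U{\left(g,Z \right)} = -2 + \frac{Z + 22}{g - 26} = -2 + \frac{22 + Z}{-26 + g}$)
$b{\left(A \right)} = 4 - \frac{1}{A}$ ($b{\left(A \right)} = 4 - \frac{2}{A + A} = 4 - \frac{2}{2 A} = 4 - 2 \frac{1}{2 A} = 4 - \frac{1}{A}$)
$\frac{195770}{b{\left(U{\left(20,20 \right)} \right)}} + \frac{\sqrt{2176 + 159220}}{13029} = \frac{195770}{4 - \frac{1}{\frac{1}{-26 + 20} \left(74 + 20 - 40\right)}} + \frac{\sqrt{2176 + 159220}}{13029} = \frac{195770}{4 - \frac{1}{\frac{1}{-6} \left(74 + 20 - 40\right)}} + \sqrt{161396} \cdot \frac{1}{13029} = \frac{195770}{4 - \frac{1}{\left(- \frac{1}{6}\right) 54}} + 2 \sqrt{40349} \cdot \frac{1}{13029} = \frac{195770}{4 - \frac{1}{-9}} + \frac{2 \sqrt{40349}}{13029} = \frac{195770}{4 - - \frac{1}{9}} + \frac{2 \sqrt{40349}}{13029} = \frac{195770}{4 + \frac{1}{9}} + \frac{2 \sqrt{40349}}{13029} = \frac{195770}{\frac{37}{9}} + \frac{2 \sqrt{40349}}{13029} = 195770 \cdot \frac{9}{37} + \frac{2 \sqrt{40349}}{13029} = \frac{1761930}{37} + \frac{2 \sqrt{40349}}{13029}$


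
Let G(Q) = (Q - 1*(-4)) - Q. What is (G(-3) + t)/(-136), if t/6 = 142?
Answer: -107/17 ≈ -6.2941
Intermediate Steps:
G(Q) = 4 (G(Q) = (Q + 4) - Q = (4 + Q) - Q = 4)
t = 852 (t = 6*142 = 852)
(G(-3) + t)/(-136) = (4 + 852)/(-136) = 856*(-1/136) = -107/17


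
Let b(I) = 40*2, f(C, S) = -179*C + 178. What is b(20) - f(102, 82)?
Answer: 18160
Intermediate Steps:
f(C, S) = 178 - 179*C
b(I) = 80
b(20) - f(102, 82) = 80 - (178 - 179*102) = 80 - (178 - 18258) = 80 - 1*(-18080) = 80 + 18080 = 18160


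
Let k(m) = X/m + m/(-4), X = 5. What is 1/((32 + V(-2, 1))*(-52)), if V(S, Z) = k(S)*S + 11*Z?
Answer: -1/2444 ≈ -0.00040917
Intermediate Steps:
k(m) = 5/m - m/4 (k(m) = 5/m + m/(-4) = 5/m + m*(-¼) = 5/m - m/4)
V(S, Z) = 11*Z + S*(5/S - S/4) (V(S, Z) = (5/S - S/4)*S + 11*Z = S*(5/S - S/4) + 11*Z = 11*Z + S*(5/S - S/4))
1/((32 + V(-2, 1))*(-52)) = 1/((32 + (5 + 11*1 - ¼*(-2)²))*(-52)) = 1/((32 + (5 + 11 - ¼*4))*(-52)) = 1/((32 + (5 + 11 - 1))*(-52)) = 1/((32 + 15)*(-52)) = 1/(47*(-52)) = 1/(-2444) = -1/2444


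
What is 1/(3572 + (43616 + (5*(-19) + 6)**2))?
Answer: 1/55109 ≈ 1.8146e-5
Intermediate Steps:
1/(3572 + (43616 + (5*(-19) + 6)**2)) = 1/(3572 + (43616 + (-95 + 6)**2)) = 1/(3572 + (43616 + (-89)**2)) = 1/(3572 + (43616 + 7921)) = 1/(3572 + 51537) = 1/55109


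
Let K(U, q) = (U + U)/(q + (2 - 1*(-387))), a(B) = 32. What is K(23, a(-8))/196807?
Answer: 46/82855747 ≈ 5.5518e-7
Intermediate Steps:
K(U, q) = 2*U/(389 + q) (K(U, q) = (2*U)/(q + (2 + 387)) = (2*U)/(q + 389) = (2*U)/(389 + q) = 2*U/(389 + q))
K(23, a(-8))/196807 = (2*23/(389 + 32))/196807 = (2*23/421)*(1/196807) = (2*23*(1/421))*(1/196807) = (46/421)*(1/196807) = 46/82855747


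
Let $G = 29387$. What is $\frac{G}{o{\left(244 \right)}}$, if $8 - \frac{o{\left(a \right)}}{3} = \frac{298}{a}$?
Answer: $\frac{3585214}{2481} \approx 1445.1$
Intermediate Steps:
$o{\left(a \right)} = 24 - \frac{894}{a}$ ($o{\left(a \right)} = 24 - 3 \frac{298}{a} = 24 - \frac{894}{a}$)
$\frac{G}{o{\left(244 \right)}} = \frac{29387}{24 - \frac{894}{244}} = \frac{29387}{24 - \frac{447}{122}} = \frac{29387}{\frac{2481}{122}} = 29387 \cdot \frac{122}{2481} = \frac{3585214}{2481}$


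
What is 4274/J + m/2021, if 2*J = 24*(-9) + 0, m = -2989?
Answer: -4480283/109134 ≈ -41.053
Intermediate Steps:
J = -108 (J = (24*(-9) + 0)/2 = (-216 + 0)/2 = (½)*(-216) = -108)
4274/J + m/2021 = 4274/(-108) - 2989/2021 = 4274*(-1/108) - 2989*1/2021 = -2137/54 - 2989/2021 = -4480283/109134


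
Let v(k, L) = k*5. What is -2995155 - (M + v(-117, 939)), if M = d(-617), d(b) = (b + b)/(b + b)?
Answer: -2994571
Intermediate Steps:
v(k, L) = 5*k
d(b) = 1 (d(b) = (2*b)/((2*b)) = (2*b)*(1/(2*b)) = 1)
M = 1
-2995155 - (M + v(-117, 939)) = -2995155 - (1 + 5*(-117)) = -2995155 - (1 - 585) = -2995155 - 1*(-584) = -2995155 + 584 = -2994571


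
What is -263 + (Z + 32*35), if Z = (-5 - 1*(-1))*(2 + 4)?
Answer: 833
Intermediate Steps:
Z = -24 (Z = (-5 + 1)*6 = -4*6 = -24)
-263 + (Z + 32*35) = -263 + (-24 + 32*35) = -263 + (-24 + 1120) = -263 + 1096 = 833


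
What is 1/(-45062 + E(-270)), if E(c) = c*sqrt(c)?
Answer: I/(2*(-22531*I + 405*sqrt(30))) ≈ -2.1979e-5 + 2.1639e-6*I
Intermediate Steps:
E(c) = c**(3/2)
1/(-45062 + E(-270)) = 1/(-45062 + (-270)**(3/2)) = 1/(-45062 - 810*I*sqrt(30))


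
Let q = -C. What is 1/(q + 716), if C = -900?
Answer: 1/1616 ≈ 0.00061881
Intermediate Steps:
q = 900 (q = -1*(-900) = 900)
1/(q + 716) = 1/(900 + 716) = 1/1616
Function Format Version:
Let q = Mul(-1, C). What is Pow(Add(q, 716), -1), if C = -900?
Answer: Rational(1, 1616) ≈ 0.00061881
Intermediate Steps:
q = 900 (q = Mul(-1, -900) = 900)
Pow(Add(q, 716), -1) = Pow(Add(900, 716), -1) = Pow(1616, -1) = Rational(1, 1616)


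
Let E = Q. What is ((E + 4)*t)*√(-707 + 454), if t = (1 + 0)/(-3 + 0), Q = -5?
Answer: I*√253/3 ≈ 5.302*I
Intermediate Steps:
t = -⅓ (t = 1/(-3) = 1*(-⅓) = -⅓ ≈ -0.33333)
E = -5
((E + 4)*t)*√(-707 + 454) = ((-5 + 4)*(-⅓))*√(-707 + 454) = (-1*(-⅓))*√(-253) = (I*√253)/3 = I*√253/3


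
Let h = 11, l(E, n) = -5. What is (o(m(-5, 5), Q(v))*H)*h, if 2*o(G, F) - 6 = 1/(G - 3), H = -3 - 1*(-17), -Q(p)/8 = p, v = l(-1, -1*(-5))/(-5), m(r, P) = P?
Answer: 1001/2 ≈ 500.50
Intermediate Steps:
v = 1 (v = -5/(-5) = -5*(-1/5) = 1)
Q(p) = -8*p
H = 14 (H = -3 + 17 = 14)
o(G, F) = 3 + 1/(2*(-3 + G)) (o(G, F) = 3 + 1/(2*(G - 3)) = 3 + 1/(2*(-3 + G)))
(o(m(-5, 5), Q(v))*H)*h = (((-17 + 6*5)/(2*(-3 + 5)))*14)*11 = (((1/2)*(-17 + 30)/2)*14)*11 = (((1/2)*(1/2)*13)*14)*11 = ((13/4)*14)*11 = (91/2)*11 = 1001/2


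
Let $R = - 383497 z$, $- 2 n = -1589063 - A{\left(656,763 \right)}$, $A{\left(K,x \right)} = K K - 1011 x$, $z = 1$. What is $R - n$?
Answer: $-1007500$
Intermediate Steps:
$A{\left(K,x \right)} = K^{2} - 1011 x$
$n = 624003$ ($n = - \frac{-1589063 - \left(656^{2} - 771393\right)}{2} = - \frac{-1589063 - \left(430336 - 771393\right)}{2} = - \frac{-1589063 - -341057}{2} = - \frac{-1589063 + 341057}{2} = \left(- \frac{1}{2}\right) \left(-1248006\right) = 624003$)
$R = -383497$ ($R = \left(-383497\right) 1 = -383497$)
$R - n = -383497 - 624003 = -1007500$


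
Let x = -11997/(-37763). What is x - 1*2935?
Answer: -110822408/37763 ≈ -2934.7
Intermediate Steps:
x = 11997/37763 (x = -11997*(-1/37763) = 11997/37763 ≈ 0.31769)
x - 1*2935 = 11997/37763 - 1*2935 = 11997/37763 - 2935 = -110822408/37763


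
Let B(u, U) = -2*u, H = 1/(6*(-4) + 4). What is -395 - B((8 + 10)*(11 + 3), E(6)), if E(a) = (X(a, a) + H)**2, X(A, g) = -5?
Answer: 109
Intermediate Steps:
H = -1/20 (H = 1/(-24 + 4) = 1/(-20) = -1/20 ≈ -0.050000)
E(a) = 10201/400 (E(a) = (-5 - 1/20)**2 = (-101/20)**2 = 10201/400)
-395 - B((8 + 10)*(11 + 3), E(6)) = -395 - (-2)*(8 + 10)*(11 + 3) = -395 - (-2)*18*14 = -395 - (-2)*252 = -395 - 1*(-504) = -395 + 504 = 109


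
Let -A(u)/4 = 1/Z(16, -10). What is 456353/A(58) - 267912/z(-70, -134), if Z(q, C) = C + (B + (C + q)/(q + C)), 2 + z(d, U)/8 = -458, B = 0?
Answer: 118089711/115 ≈ 1.0269e+6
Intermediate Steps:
z(d, U) = -3680 (z(d, U) = -16 + 8*(-458) = -16 - 3664 = -3680)
Z(q, C) = 1 + C (Z(q, C) = C + (0 + (C + q)/(q + C)) = C + (0 + (C + q)/(C + q)) = C + (0 + 1) = C + 1 = 1 + C)
A(u) = 4/9 (A(u) = -4/(1 - 10) = -4/(-9) = -4*(-1/9) = 4/9)
456353/A(58) - 267912/z(-70, -134) = 456353/(4/9) - 267912/(-3680) = 456353*(9/4) - 267912*(-1/3680) = 4107177/4 + 33489/460 = 118089711/115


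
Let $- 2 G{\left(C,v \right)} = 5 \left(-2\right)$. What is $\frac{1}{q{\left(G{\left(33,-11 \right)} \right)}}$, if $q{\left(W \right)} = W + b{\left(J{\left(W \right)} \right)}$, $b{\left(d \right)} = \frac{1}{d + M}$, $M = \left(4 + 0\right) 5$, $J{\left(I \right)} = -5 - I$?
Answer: $\frac{10}{51} \approx 0.19608$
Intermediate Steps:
$G{\left(C,v \right)} = 5$ ($G{\left(C,v \right)} = - \frac{5 \left(-2\right)}{2} = \left(- \frac{1}{2}\right) \left(-10\right) = 5$)
$M = 20$ ($M = 4 \cdot 5 = 20$)
$b{\left(d \right)} = \frac{1}{20 + d}$ ($b{\left(d \right)} = \frac{1}{d + 20} = \frac{1}{20 + d}$)
$q{\left(W \right)} = W + \frac{1}{15 - W}$ ($q{\left(W \right)} = W + \frac{1}{20 - \left(5 + W\right)} = W + \frac{1}{15 - W}$)
$\frac{1}{q{\left(G{\left(33,-11 \right)} \right)}} = \frac{1}{\frac{1}{-15 + 5} \left(-1 + 5 \left(-15 + 5\right)\right)} = \frac{1}{\frac{1}{-10} \left(-1 + 5 \left(-10\right)\right)} = \frac{1}{\left(- \frac{1}{10}\right) \left(-1 - 50\right)} = \frac{1}{\left(- \frac{1}{10}\right) \left(-51\right)} = \frac{1}{\frac{51}{10}} = \frac{10}{51}$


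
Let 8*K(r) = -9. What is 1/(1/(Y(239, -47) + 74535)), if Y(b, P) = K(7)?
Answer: 596271/8 ≈ 74534.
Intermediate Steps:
K(r) = -9/8 (K(r) = (⅛)*(-9) = -9/8)
Y(b, P) = -9/8
1/(1/(Y(239, -47) + 74535)) = 1/(1/(-9/8 + 74535)) = 1/(1/(596271/8)) = 1/(8/596271) = 596271/8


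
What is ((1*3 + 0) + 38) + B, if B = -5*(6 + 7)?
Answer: -24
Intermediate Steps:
B = -65 (B = -5*13 = -65)
((1*3 + 0) + 38) + B = ((1*3 + 0) + 38) - 65 = ((3 + 0) + 38) - 65 = (3 + 38) - 65 = 41 - 65 = -24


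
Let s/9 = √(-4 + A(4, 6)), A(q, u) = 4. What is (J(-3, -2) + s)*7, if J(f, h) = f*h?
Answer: 42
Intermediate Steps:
s = 0 (s = 9*√(-4 + 4) = 9*√0 = 9*0 = 0)
(J(-3, -2) + s)*7 = (-3*(-2) + 0)*7 = (6 + 0)*7 = 6*7 = 42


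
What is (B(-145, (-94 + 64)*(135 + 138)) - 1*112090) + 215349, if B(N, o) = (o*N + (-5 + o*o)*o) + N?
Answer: -549351927386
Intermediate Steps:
B(N, o) = N + N*o + o*(-5 + o**2) (B(N, o) = (N*o + (-5 + o**2)*o) + N = (N*o + o*(-5 + o**2)) + N = N + N*o + o*(-5 + o**2))
(B(-145, (-94 + 64)*(135 + 138)) - 1*112090) + 215349 = ((-145 + ((-94 + 64)*(135 + 138))**3 - 5*(-94 + 64)*(135 + 138) - 145*(-94 + 64)*(135 + 138)) - 1*112090) + 215349 = ((-145 + (-30*273)**3 - (-150)*273 - (-4350)*273) - 112090) + 215349 = ((-145 + (-8190)**3 - 5*(-8190) - 145*(-8190)) - 112090) + 215349 = ((-145 - 549353259000 + 40950 + 1187550) - 112090) + 215349 = (-549352030645 - 112090) + 215349 = -549352142735 + 215349 = -549351927386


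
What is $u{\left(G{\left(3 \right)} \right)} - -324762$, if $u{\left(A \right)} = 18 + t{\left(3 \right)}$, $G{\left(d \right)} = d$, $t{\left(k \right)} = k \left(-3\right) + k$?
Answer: $324774$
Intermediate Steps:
$t{\left(k \right)} = - 2 k$ ($t{\left(k \right)} = - 3 k + k = - 2 k$)
$u{\left(A \right)} = 12$ ($u{\left(A \right)} = 18 - 6 = 12$)
$u{\left(G{\left(3 \right)} \right)} - -324762 = 12 - -324762 = 12 + 324762 = 324774$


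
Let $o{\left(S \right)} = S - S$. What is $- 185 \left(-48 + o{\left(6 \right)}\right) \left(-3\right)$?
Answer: $-26640$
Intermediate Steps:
$o{\left(S \right)} = 0$
$- 185 \left(-48 + o{\left(6 \right)}\right) \left(-3\right) = - 185 \left(-48 + 0\right) \left(-3\right) = \left(-185\right) \left(-48\right) \left(-3\right) = 8880 \left(-3\right) = -26640$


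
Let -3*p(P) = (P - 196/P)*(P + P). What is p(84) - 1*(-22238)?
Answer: 52994/3 ≈ 17665.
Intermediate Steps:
p(P) = -2*P*(P - 196/P)/3 (p(P) = -(P - 196/P)*(P + P)/3 = -(P - 196/P)*2*P/3 = -2*P*(P - 196/P)/3)
p(84) - 1*(-22238) = (392/3 - ⅔*84²) - 1*(-22238) = (392/3 - ⅔*7056) + 22238 = (392/3 - 4704) + 22238 = -13720/3 + 22238 = 52994/3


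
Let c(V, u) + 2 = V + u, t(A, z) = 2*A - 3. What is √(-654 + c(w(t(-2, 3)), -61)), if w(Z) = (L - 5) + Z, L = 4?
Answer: 5*I*√29 ≈ 26.926*I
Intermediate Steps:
t(A, z) = -3 + 2*A
w(Z) = -1 + Z (w(Z) = (4 - 5) + Z = -1 + Z)
c(V, u) = -2 + V + u (c(V, u) = -2 + (V + u) = -2 + V + u)
√(-654 + c(w(t(-2, 3)), -61)) = √(-654 + (-2 + (-1 + (-3 + 2*(-2))) - 61)) = √(-654 + (-2 + (-1 + (-3 - 4)) - 61)) = √(-654 + (-2 + (-1 - 7) - 61)) = √(-654 + (-2 - 8 - 61)) = √(-654 - 71) = √(-725) = 5*I*√29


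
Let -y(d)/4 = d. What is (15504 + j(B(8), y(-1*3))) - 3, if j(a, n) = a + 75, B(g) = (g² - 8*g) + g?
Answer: 15584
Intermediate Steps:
y(d) = -4*d
B(g) = g² - 7*g
j(a, n) = 75 + a
(15504 + j(B(8), y(-1*3))) - 3 = (15504 + (75 + 8*(-7 + 8))) - 3 = (15504 + (75 + 8*1)) - 3 = (15504 + (75 + 8)) - 3 = (15504 + 83) - 3 = 15587 - 3 = 15584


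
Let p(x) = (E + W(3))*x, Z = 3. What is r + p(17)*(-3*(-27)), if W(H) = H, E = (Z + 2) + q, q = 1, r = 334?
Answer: 12727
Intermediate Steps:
E = 6 (E = (3 + 2) + 1 = 5 + 1 = 6)
p(x) = 9*x (p(x) = (6 + 3)*x = 9*x)
r + p(17)*(-3*(-27)) = 334 + (9*17)*(-3*(-27)) = 334 + 153*81 = 334 + 12393 = 12727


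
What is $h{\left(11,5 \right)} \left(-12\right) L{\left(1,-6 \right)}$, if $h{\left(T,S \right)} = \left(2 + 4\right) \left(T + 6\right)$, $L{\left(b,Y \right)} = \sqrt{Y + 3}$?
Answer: $- 1224 i \sqrt{3} \approx - 2120.0 i$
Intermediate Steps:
$L{\left(b,Y \right)} = \sqrt{3 + Y}$
$h{\left(T,S \right)} = 36 + 6 T$ ($h{\left(T,S \right)} = 6 \left(6 + T\right) = 36 + 6 T$)
$h{\left(11,5 \right)} \left(-12\right) L{\left(1,-6 \right)} = \left(36 + 6 \cdot 11\right) \left(-12\right) \sqrt{3 - 6} = \left(36 + 66\right) \left(-12\right) \sqrt{-3} = 102 \left(-12\right) i \sqrt{3} = - 1224 i \sqrt{3}$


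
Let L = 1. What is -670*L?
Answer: -670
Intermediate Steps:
-670*L = -670*1 = -670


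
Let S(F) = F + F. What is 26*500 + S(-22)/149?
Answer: 1936956/149 ≈ 13000.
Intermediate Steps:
S(F) = 2*F
26*500 + S(-22)/149 = 26*500 + (2*(-22))/149 = 13000 - 44*1/149 = 13000 - 44/149 = 1936956/149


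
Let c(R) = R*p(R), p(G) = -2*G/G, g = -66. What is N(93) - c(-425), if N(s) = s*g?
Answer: -6988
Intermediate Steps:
p(G) = -2 (p(G) = -2*1 = -2)
N(s) = -66*s (N(s) = s*(-66) = -66*s)
c(R) = -2*R (c(R) = R*(-2) = -2*R)
N(93) - c(-425) = -66*93 - (-2)*(-425) = -6138 - 1*850 = -6138 - 850 = -6988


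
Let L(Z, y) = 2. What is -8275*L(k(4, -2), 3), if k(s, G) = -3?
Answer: -16550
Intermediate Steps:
-8275*L(k(4, -2), 3) = -8275*2 = -16550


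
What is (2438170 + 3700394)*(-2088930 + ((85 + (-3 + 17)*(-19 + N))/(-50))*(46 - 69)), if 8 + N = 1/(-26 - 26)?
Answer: -166710161961375/13 ≈ -1.2824e+13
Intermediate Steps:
N = -417/52 (N = -8 + 1/(-26 - 26) = -8 + 1/(-52) = -8 - 1/52 = -417/52 ≈ -8.0192)
(2438170 + 3700394)*(-2088930 + ((85 + (-3 + 17)*(-19 + N))/(-50))*(46 - 69)) = (2438170 + 3700394)*(-2088930 + ((85 + (-3 + 17)*(-19 - 417/52))/(-50))*(46 - 69)) = 6138564*(-2088930 + ((85 + 14*(-1405/52))*(-1/50))*(-23)) = 6138564*(-2088930 + ((85 - 9835/26)*(-1/50))*(-23)) = 6138564*(-2088930 - 7625/26*(-1/50)*(-23)) = 6138564*(-2088930 + (305/52)*(-23)) = 6138564*(-2088930 - 7015/52) = 6138564*(-108631375/52) = -166710161961375/13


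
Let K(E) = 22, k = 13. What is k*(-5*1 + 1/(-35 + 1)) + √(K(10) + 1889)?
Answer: -2223/34 + 7*√39 ≈ -21.667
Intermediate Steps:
k*(-5*1 + 1/(-35 + 1)) + √(K(10) + 1889) = 13*(-5*1 + 1/(-35 + 1)) + √(22 + 1889) = 13*(-5 + 1/(-34)) + √1911 = 13*(-5 - 1/34) + 7*√39 = 13*(-171/34) + 7*√39 = -2223/34 + 7*√39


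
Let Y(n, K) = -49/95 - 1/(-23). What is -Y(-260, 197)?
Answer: 1032/2185 ≈ 0.47231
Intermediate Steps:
Y(n, K) = -1032/2185 (Y(n, K) = -49*1/95 - 1*(-1/23) = -49/95 + 1/23 = -1032/2185)
-Y(-260, 197) = -1*(-1032/2185) = 1032/2185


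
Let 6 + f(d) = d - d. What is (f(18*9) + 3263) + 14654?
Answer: 17911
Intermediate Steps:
f(d) = -6 (f(d) = -6 + (d - d) = -6 + 0 = -6)
(f(18*9) + 3263) + 14654 = (-6 + 3263) + 14654 = 3257 + 14654 = 17911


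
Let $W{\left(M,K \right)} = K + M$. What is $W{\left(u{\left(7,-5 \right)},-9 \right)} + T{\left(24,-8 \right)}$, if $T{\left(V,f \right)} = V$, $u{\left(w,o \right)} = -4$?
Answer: $11$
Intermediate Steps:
$W{\left(u{\left(7,-5 \right)},-9 \right)} + T{\left(24,-8 \right)} = \left(-9 - 4\right) + 24 = -13 + 24 = 11$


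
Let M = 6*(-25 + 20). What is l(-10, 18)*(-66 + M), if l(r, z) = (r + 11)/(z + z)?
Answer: -8/3 ≈ -2.6667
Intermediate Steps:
M = -30 (M = 6*(-5) = -30)
l(r, z) = (11 + r)/(2*z) (l(r, z) = (11 + r)/((2*z)) = (11 + r)*(1/(2*z)) = (11 + r)/(2*z))
l(-10, 18)*(-66 + M) = ((½)*(11 - 10)/18)*(-66 - 30) = ((½)*(1/18)*1)*(-96) = (1/36)*(-96) = -8/3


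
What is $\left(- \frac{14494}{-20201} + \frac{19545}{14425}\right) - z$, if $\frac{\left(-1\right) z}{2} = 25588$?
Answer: $\frac{2982652175659}{58279885} \approx 51178.0$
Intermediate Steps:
$z = -51176$ ($z = \left(-2\right) 25588 = -51176$)
$\left(- \frac{14494}{-20201} + \frac{19545}{14425}\right) - z = \left(- \frac{14494}{-20201} + \frac{19545}{14425}\right) - -51176 = \left(\left(-14494\right) \left(- \frac{1}{20201}\right) + 19545 \cdot \frac{1}{14425}\right) + 51176 = \left(\frac{14494}{20201} + \frac{3909}{2885}\right) + 51176 = \frac{120780899}{58279885} + 51176 = \frac{2982652175659}{58279885}$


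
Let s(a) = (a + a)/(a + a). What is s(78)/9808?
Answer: 1/9808 ≈ 0.00010196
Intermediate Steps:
s(a) = 1 (s(a) = (2*a)/((2*a)) = (2*a)*(1/(2*a)) = 1)
s(78)/9808 = 1/9808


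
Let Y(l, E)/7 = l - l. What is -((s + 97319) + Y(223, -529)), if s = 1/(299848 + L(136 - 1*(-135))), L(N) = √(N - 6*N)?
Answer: (-97319*√1355 + 29180907513*I)/(√1355 - 299848*I) ≈ -97319.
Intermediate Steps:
Y(l, E) = 0 (Y(l, E) = 7*(l - l) = 7*0 = 0)
L(N) = √5*√(-N) (L(N) = √(-5*N) = √5*√(-N))
s = 1/(299848 + I*√1355) (s = 1/(299848 + √5*√(-(136 - 1*(-135)))) = 1/(299848 + √5*√(-(136 + 135))) = 1/(299848 + √5*√(-1*271)) = 1/(299848 + √5*√(-271)) = 1/(299848 + √5*(I*√271)) = 1/(299848 + I*√1355) ≈ 3.335e-6 - 4.1e-10*I)
-((s + 97319) + Y(223, -529)) = -(((299848/89908824459 - I*√1355/89908824459) + 97319) + 0) = -((8749836887825269/89908824459 - I*√1355/89908824459) + 0) = -(8749836887825269/89908824459 - I*√1355/89908824459) = -8749836887825269/89908824459 + I*√1355/89908824459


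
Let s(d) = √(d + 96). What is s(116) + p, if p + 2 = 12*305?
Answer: 3658 + 2*√53 ≈ 3672.6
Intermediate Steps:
p = 3658 (p = -2 + 12*305 = -2 + 3660 = 3658)
s(d) = √(96 + d)
s(116) + p = √(96 + 116) + 3658 = √212 + 3658 = 2*√53 + 3658 = 3658 + 2*√53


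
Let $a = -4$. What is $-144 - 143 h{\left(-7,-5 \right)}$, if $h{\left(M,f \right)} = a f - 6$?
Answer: $-2146$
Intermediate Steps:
$h{\left(M,f \right)} = -6 - 4 f$ ($h{\left(M,f \right)} = - 4 f - 6 = -6 - 4 f$)
$-144 - 143 h{\left(-7,-5 \right)} = -144 - 143 \left(-6 - -20\right) = -144 - 143 \left(-6 + 20\right) = -144 - 2002 = -2146$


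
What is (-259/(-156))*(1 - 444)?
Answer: -114737/156 ≈ -735.49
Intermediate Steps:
(-259/(-156))*(1 - 444) = -259*(-1/156)*(-443) = (259/156)*(-443) = -114737/156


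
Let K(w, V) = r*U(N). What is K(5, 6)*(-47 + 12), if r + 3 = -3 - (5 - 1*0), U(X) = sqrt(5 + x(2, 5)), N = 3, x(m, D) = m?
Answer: 385*sqrt(7) ≈ 1018.6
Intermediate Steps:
U(X) = sqrt(7) (U(X) = sqrt(5 + 2) = sqrt(7))
r = -11 (r = -3 + (-3 - (5 - 1*0)) = -3 + (-3 - (5 + 0)) = -3 + (-3 - 1*5) = -3 + (-3 - 5) = -3 - 8 = -11)
K(w, V) = -11*sqrt(7)
K(5, 6)*(-47 + 12) = (-11*sqrt(7))*(-47 + 12) = -11*sqrt(7)*(-35) = 385*sqrt(7)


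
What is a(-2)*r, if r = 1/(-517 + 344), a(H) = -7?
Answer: 7/173 ≈ 0.040462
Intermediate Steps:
r = -1/173 (r = 1/(-173) = -1/173 ≈ -0.0057803)
a(-2)*r = -7*(-1/173) = 7/173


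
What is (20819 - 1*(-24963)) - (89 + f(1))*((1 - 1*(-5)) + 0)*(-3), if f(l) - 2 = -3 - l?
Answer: 47348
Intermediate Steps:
f(l) = -1 - l (f(l) = 2 + (-3 - l) = -1 - l)
(20819 - 1*(-24963)) - (89 + f(1))*((1 - 1*(-5)) + 0)*(-3) = (20819 - 1*(-24963)) - (89 + (-1 - 1*1))*((1 - 1*(-5)) + 0)*(-3) = (20819 + 24963) - (89 + (-1 - 1))*((1 + 5) + 0)*(-3) = 45782 - (89 - 2)*(6 + 0)*(-3) = 45782 - 87*6*(-3) = 45782 - 87*(-18) = 45782 - 1*(-1566) = 45782 + 1566 = 47348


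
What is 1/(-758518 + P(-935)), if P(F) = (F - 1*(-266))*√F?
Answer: I/(-758518*I + 669*√935) ≈ -1.3174e-6 + 3.5529e-8*I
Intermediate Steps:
P(F) = √F*(266 + F) (P(F) = (F + 266)*√F = (266 + F)*√F = √F*(266 + F))
1/(-758518 + P(-935)) = 1/(-758518 + √(-935)*(266 - 935)) = 1/(-758518 + (I*√935)*(-669)) = 1/(-758518 - 669*I*√935)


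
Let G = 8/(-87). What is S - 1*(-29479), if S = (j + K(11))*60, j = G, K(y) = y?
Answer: 873871/29 ≈ 30133.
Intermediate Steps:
G = -8/87 (G = 8*(-1/87) = -8/87 ≈ -0.091954)
j = -8/87 ≈ -0.091954
S = 18980/29 (S = (-8/87 + 11)*60 = (949/87)*60 = 18980/29 ≈ 654.48)
S - 1*(-29479) = 18980/29 - 1*(-29479) = 18980/29 + 29479 = 873871/29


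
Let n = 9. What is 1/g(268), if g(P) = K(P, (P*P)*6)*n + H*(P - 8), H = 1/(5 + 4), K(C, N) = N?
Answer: 9/34906724 ≈ 2.5783e-7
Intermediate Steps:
H = ⅑ (H = 1/9 = ⅑ ≈ 0.11111)
g(P) = -8/9 + 54*P² + P/9 (g(P) = ((P*P)*6)*9 + (P - 8)/9 = (P²*6)*9 + (-8 + P)/9 = (6*P²)*9 + (-8/9 + P/9) = 54*P² + (-8/9 + P/9) = -8/9 + 54*P² + P/9)
1/g(268) = 1/(-8/9 + 54*268² + (⅑)*268) = 1/(-8/9 + 54*71824 + 268/9) = 1/(-8/9 + 3878496 + 268/9) = 1/(34906724/9) = 9/34906724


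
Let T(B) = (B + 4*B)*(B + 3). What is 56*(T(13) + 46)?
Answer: 60816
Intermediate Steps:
T(B) = 5*B*(3 + B) (T(B) = (5*B)*(3 + B) = 5*B*(3 + B))
56*(T(13) + 46) = 56*(5*13*(3 + 13) + 46) = 56*(5*13*16 + 46) = 56*(1040 + 46) = 56*1086 = 60816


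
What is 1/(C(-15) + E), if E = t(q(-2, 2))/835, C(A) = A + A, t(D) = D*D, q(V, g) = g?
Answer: -835/25046 ≈ -0.033339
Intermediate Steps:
t(D) = D²
C(A) = 2*A
E = 4/835 (E = 2²/835 = 4*(1/835) = 4/835 ≈ 0.0047904)
1/(C(-15) + E) = 1/(2*(-15) + 4/835) = 1/(-30 + 4/835) = 1/(-25046/835) = -835/25046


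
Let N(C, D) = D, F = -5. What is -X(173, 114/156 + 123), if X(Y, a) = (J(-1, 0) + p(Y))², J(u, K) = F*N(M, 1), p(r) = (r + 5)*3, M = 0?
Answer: -279841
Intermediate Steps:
p(r) = 15 + 3*r (p(r) = (5 + r)*3 = 15 + 3*r)
J(u, K) = -5 (J(u, K) = -5*1 = -5)
X(Y, a) = (10 + 3*Y)² (X(Y, a) = (-5 + (15 + 3*Y))² = (10 + 3*Y)²)
-X(173, 114/156 + 123) = -(10 + 3*173)² = -(10 + 519)² = -1*529² = -1*279841 = -279841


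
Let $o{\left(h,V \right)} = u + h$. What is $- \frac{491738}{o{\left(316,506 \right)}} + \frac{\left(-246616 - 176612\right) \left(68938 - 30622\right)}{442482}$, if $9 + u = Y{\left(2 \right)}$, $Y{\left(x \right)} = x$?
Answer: $- \frac{871409010758}{22787823} \approx -38240.0$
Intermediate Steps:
$u = -7$ ($u = -9 + 2 = -7$)
$o{\left(h,V \right)} = -7 + h$
$- \frac{491738}{o{\left(316,506 \right)}} + \frac{\left(-246616 - 176612\right) \left(68938 - 30622\right)}{442482} = - \frac{491738}{-7 + 316} + \frac{\left(-246616 - 176612\right) \left(68938 - 30622\right)}{442482} = - \frac{491738}{309} + \left(-423228\right) 38316 \cdot \frac{1}{442482} = \left(-491738\right) \frac{1}{309} - \frac{2702734008}{73747} = - \frac{491738}{309} - \frac{2702734008}{73747} = - \frac{871409010758}{22787823}$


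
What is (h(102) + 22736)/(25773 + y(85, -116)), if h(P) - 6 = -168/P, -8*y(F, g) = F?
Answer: 3092688/3503683 ≈ 0.88270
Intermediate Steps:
y(F, g) = -F/8
h(P) = 6 - 168/P
(h(102) + 22736)/(25773 + y(85, -116)) = ((6 - 168/102) + 22736)/(25773 - 1/8*85) = ((6 - 168*1/102) + 22736)/(25773 - 85/8) = ((6 - 28/17) + 22736)/(206099/8) = (74/17 + 22736)*(8/206099) = (386586/17)*(8/206099) = 3092688/3503683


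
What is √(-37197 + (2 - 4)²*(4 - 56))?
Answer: I*√37405 ≈ 193.4*I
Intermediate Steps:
√(-37197 + (2 - 4)²*(4 - 56)) = √(-37197 + (-2)²*(-52)) = √(-37197 + 4*(-52)) = √(-37197 - 208) = √(-37405) = I*√37405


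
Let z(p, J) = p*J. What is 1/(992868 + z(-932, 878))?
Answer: 1/174572 ≈ 5.7283e-6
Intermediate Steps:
z(p, J) = J*p
1/(992868 + z(-932, 878)) = 1/(992868 + 878*(-932)) = 1/(992868 - 818296) = 1/174572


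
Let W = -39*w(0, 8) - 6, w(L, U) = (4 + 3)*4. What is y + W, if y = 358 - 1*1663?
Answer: -2403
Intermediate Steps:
w(L, U) = 28 (w(L, U) = 7*4 = 28)
y = -1305 (y = 358 - 1663 = -1305)
W = -1098 (W = -39*28 - 6 = -1092 - 6 = -1098)
y + W = -1305 - 1098 = -2403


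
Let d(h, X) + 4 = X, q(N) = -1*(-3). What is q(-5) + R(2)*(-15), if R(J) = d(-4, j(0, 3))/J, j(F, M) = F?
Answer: 33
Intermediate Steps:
q(N) = 3
d(h, X) = -4 + X
R(J) = -4/J (R(J) = (-4 + 0)/J = -4/J)
q(-5) + R(2)*(-15) = 3 - 4/2*(-15) = 3 - 4*½*(-15) = 3 - 2*(-15) = 3 + 30 = 33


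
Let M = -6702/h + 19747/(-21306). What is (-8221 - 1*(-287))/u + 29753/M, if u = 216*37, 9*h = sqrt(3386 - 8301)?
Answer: -6797653874412232989373/6599692407066464159604 - 814669656227994744*I*sqrt(4915)/1651574676443059099 ≈ -1.03 - 34.582*I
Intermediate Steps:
h = I*sqrt(4915)/9 (h = sqrt(3386 - 8301)/9 = sqrt(-4915)/9 = (I*sqrt(4915))/9 = I*sqrt(4915)/9 ≈ 7.7897*I)
M = -19747/21306 + 60318*I*sqrt(4915)/4915 (M = -6702*(-9*I*sqrt(4915)/4915) + 19747/(-21306) = -(-60318)*I*sqrt(4915)/4915 + 19747*(-1/21306) = 60318*I*sqrt(4915)/4915 - 19747/21306 = -19747/21306 + 60318*I*sqrt(4915)/4915 ≈ -0.92683 + 860.37*I)
u = 7992
(-8221 - 1*(-287))/u + 29753/M = (-8221 - 1*(-287))/7992 + 29753/(-19747/21306 + 60318*I*sqrt(4915)/4915) = (-8221 + 287)*(1/7992) + 29753/(-19747/21306 + 60318*I*sqrt(4915)/4915) = -7934*1/7992 + 29753/(-19747/21306 + 60318*I*sqrt(4915)/4915) = -3967/3996 + 29753/(-19747/21306 + 60318*I*sqrt(4915)/4915)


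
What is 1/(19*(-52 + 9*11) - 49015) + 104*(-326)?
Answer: -1631528289/48122 ≈ -33904.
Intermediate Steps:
1/(19*(-52 + 9*11) - 49015) + 104*(-326) = 1/(19*(-52 + 99) - 49015) - 33904 = 1/(19*47 - 49015) - 33904 = 1/(893 - 49015) - 33904 = 1/(-48122) - 33904 = -1/48122 - 33904 = -1631528289/48122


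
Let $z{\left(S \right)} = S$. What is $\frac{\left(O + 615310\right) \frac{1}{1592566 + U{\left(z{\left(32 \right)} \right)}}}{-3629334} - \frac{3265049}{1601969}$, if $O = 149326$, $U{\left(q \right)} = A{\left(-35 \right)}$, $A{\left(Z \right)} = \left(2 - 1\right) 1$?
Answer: $- \frac{9435922938738898403}{4629656416520592141} \approx -2.0381$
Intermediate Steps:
$A{\left(Z \right)} = 1$ ($A{\left(Z \right)} = 1 \cdot 1 = 1$)
$U{\left(q \right)} = 1$
$\frac{\left(O + 615310\right) \frac{1}{1592566 + U{\left(z{\left(32 \right)} \right)}}}{-3629334} - \frac{3265049}{1601969} = \frac{\left(149326 + 615310\right) \frac{1}{1592566 + 1}}{-3629334} - \frac{3265049}{1601969} = \frac{764636}{1592567} \left(- \frac{1}{3629334}\right) - \frac{3265049}{1601969} = - \frac{382318}{2889978780189} - \frac{3265049}{1601969} = - \frac{9435922938738898403}{4629656416520592141}$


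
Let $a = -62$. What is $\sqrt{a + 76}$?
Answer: $\sqrt{14} \approx 3.7417$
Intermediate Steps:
$\sqrt{a + 76} = \sqrt{-62 + 76} = \sqrt{14}$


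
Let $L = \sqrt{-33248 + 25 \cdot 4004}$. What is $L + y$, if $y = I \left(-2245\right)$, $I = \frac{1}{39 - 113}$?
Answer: $\frac{2245}{74} + 6 \sqrt{1857} \approx 288.9$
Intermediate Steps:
$I = - \frac{1}{74}$ ($I = \frac{1}{-74} = - \frac{1}{74} \approx -0.013514$)
$y = \frac{2245}{74}$ ($y = \left(- \frac{1}{74}\right) \left(-2245\right) = \frac{2245}{74} \approx 30.338$)
$L = 6 \sqrt{1857}$ ($L = \sqrt{-33248 + 100100} = \sqrt{66852} = 6 \sqrt{1857} \approx 258.56$)
$L + y = 6 \sqrt{1857} + \frac{2245}{74} = \frac{2245}{74} + 6 \sqrt{1857}$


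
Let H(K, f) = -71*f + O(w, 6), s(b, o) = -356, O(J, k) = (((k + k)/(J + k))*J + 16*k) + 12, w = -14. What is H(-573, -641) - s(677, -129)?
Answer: 45996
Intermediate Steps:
O(J, k) = 12 + 16*k + 2*J*k/(J + k) (O(J, k) = (((2*k)/(J + k))*J + 16*k) + 12 = ((2*k/(J + k))*J + 16*k) + 12 = (2*J*k/(J + k) + 16*k) + 12 = (16*k + 2*J*k/(J + k)) + 12 = 12 + 16*k + 2*J*k/(J + k))
H(K, f) = 129 - 71*f (H(K, f) = -71*f + 2*(6*(-14) + 6*6 + 8*6² + 9*(-14)*6)/(-14 + 6) = -71*f + 2*(-84 + 36 + 8*36 - 756)/(-8) = -71*f + 2*(-⅛)*(-84 + 36 + 288 - 756) = -71*f + 2*(-⅛)*(-516) = -71*f + 129 = 129 - 71*f)
H(-573, -641) - s(677, -129) = (129 - 71*(-641)) - 1*(-356) = (129 + 45511) + 356 = 45640 + 356 = 45996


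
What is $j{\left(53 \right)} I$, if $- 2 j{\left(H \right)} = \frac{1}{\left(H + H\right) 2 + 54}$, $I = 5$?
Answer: $- \frac{5}{532} \approx -0.0093985$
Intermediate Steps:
$j{\left(H \right)} = - \frac{1}{2 \left(54 + 4 H\right)}$ ($j{\left(H \right)} = - \frac{1}{2 \left(\left(H + H\right) 2 + 54\right)} = - \frac{1}{2 \left(2 H 2 + 54\right)} = - \frac{1}{2 \left(4 H + 54\right)} = - \frac{1}{2 \left(54 + 4 H\right)}$)
$j{\left(53 \right)} I = - \frac{1}{108 + 8 \cdot 53} \cdot 5 = - \frac{1}{108 + 424} \cdot 5 = - \frac{1}{532} \cdot 5 = \left(-1\right) \frac{1}{532} \cdot 5 = \left(- \frac{1}{532}\right) 5 = - \frac{5}{532}$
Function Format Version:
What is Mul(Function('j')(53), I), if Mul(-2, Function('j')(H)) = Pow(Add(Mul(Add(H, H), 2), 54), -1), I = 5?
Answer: Rational(-5, 532) ≈ -0.0093985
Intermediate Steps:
Function('j')(H) = Mul(Rational(-1, 2), Pow(Add(54, Mul(4, H)), -1)) (Function('j')(H) = Mul(Rational(-1, 2), Pow(Add(Mul(Add(H, H), 2), 54), -1)) = Mul(Rational(-1, 2), Pow(Add(Mul(Mul(2, H), 2), 54), -1)) = Mul(Rational(-1, 2), Pow(Add(Mul(4, H), 54), -1)) = Mul(Rational(-1, 2), Pow(Add(54, Mul(4, H)), -1)))
Mul(Function('j')(53), I) = Mul(Mul(-1, Pow(Add(108, Mul(8, 53)), -1)), 5) = Mul(Mul(-1, Pow(Add(108, 424), -1)), 5) = Mul(Mul(-1, Pow(532, -1)), 5) = Mul(Mul(-1, Rational(1, 532)), 5) = Mul(Rational(-1, 532), 5) = Rational(-5, 532)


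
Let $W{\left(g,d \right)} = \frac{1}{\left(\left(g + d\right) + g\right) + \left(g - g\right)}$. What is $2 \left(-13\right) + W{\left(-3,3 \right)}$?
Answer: $- \frac{79}{3} \approx -26.333$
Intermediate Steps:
$W{\left(g,d \right)} = \frac{1}{d + 2 g}$ ($W{\left(g,d \right)} = \frac{1}{\left(\left(d + g\right) + g\right) + 0} = \frac{1}{\left(d + 2 g\right) + 0} = \frac{1}{d + 2 g}$)
$2 \left(-13\right) + W{\left(-3,3 \right)} = 2 \left(-13\right) + \frac{1}{3 + 2 \left(-3\right)} = -26 + \frac{1}{3 - 6} = -26 + \frac{1}{-3} = -26 - \frac{1}{3} = - \frac{79}{3}$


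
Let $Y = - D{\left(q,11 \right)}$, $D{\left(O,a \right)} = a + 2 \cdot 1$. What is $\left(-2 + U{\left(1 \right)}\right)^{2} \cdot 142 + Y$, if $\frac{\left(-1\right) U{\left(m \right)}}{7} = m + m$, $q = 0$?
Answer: $36339$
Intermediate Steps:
$D{\left(O,a \right)} = 2 + a$ ($D{\left(O,a \right)} = a + 2 = 2 + a$)
$U{\left(m \right)} = - 14 m$ ($U{\left(m \right)} = - 7 \left(m + m\right) = - 7 \cdot 2 m = - 14 m$)
$Y = -13$ ($Y = - (2 + 11) = \left(-1\right) 13 = -13$)
$\left(-2 + U{\left(1 \right)}\right)^{2} \cdot 142 + Y = \left(-2 - 14\right)^{2} \cdot 142 - 13 = \left(-16\right)^{2} \cdot 142 - 13 = 256 \cdot 142 - 13 = 36352 - 13 = 36339$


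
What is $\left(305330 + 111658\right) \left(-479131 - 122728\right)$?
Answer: $-250967980692$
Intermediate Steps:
$\left(305330 + 111658\right) \left(-479131 - 122728\right) = 416988 \left(-601859\right) = -250967980692$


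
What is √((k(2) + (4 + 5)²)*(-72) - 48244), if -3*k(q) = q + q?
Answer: 2*I*√13495 ≈ 232.34*I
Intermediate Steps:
k(q) = -2*q/3 (k(q) = -(q + q)/3 = -2*q/3)
√((k(2) + (4 + 5)²)*(-72) - 48244) = √((-⅔*2 + (4 + 5)²)*(-72) - 48244) = √((-4/3 + 9²)*(-72) - 48244) = √((-4/3 + 81)*(-72) - 48244) = √((239/3)*(-72) - 48244) = √(-5736 - 48244) = √(-53980) = 2*I*√13495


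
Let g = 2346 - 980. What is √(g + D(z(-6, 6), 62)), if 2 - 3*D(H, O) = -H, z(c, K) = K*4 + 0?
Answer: 2*√3093/3 ≈ 37.076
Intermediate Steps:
z(c, K) = 4*K (z(c, K) = 4*K + 0 = 4*K)
D(H, O) = ⅔ + H/3 (D(H, O) = ⅔ - (-1)*H/3 = ⅔ + H/3)
g = 1366
√(g + D(z(-6, 6), 62)) = √(1366 + (⅔ + (4*6)/3)) = √(1366 + (⅔ + (⅓)*24)) = √(1366 + (⅔ + 8)) = √(1366 + 26/3) = √(4124/3) = 2*√3093/3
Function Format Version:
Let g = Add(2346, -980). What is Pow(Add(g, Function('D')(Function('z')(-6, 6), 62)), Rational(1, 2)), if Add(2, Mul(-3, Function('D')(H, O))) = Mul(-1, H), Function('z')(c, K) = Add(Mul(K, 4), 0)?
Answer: Mul(Rational(2, 3), Pow(3093, Rational(1, 2))) ≈ 37.076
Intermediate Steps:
Function('z')(c, K) = Mul(4, K) (Function('z')(c, K) = Add(Mul(4, K), 0) = Mul(4, K))
Function('D')(H, O) = Add(Rational(2, 3), Mul(Rational(1, 3), H)) (Function('D')(H, O) = Add(Rational(2, 3), Mul(Rational(-1, 3), Mul(-1, H))) = Add(Rational(2, 3), Mul(Rational(1, 3), H)))
g = 1366
Pow(Add(g, Function('D')(Function('z')(-6, 6), 62)), Rational(1, 2)) = Pow(Add(1366, Add(Rational(2, 3), Mul(Rational(1, 3), Mul(4, 6)))), Rational(1, 2)) = Pow(Add(1366, Add(Rational(2, 3), Mul(Rational(1, 3), 24))), Rational(1, 2)) = Pow(Add(1366, Add(Rational(2, 3), 8)), Rational(1, 2)) = Pow(Add(1366, Rational(26, 3)), Rational(1, 2)) = Pow(Rational(4124, 3), Rational(1, 2)) = Mul(Rational(2, 3), Pow(3093, Rational(1, 2)))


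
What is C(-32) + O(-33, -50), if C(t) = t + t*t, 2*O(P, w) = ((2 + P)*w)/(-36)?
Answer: 34937/36 ≈ 970.47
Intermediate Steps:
O(P, w) = -w*(2 + P)/72 (O(P, w) = (((2 + P)*w)/(-36))/2 = ((w*(2 + P))*(-1/36))/2 = (-w*(2 + P)/36)/2 = -w*(2 + P)/72)
C(t) = t + t**2
C(-32) + O(-33, -50) = -32*(1 - 32) - 1/72*(-50)*(2 - 33) = -32*(-31) - 1/72*(-50)*(-31) = 992 - 775/36 = 34937/36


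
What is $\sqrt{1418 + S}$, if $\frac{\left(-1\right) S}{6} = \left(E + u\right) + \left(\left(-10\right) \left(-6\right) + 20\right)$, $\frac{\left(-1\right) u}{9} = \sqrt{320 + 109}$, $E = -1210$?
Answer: $\sqrt{8198 + 54 \sqrt{429}} \approx 96.522$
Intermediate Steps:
$u = - 9 \sqrt{429}$ ($u = - 9 \sqrt{320 + 109} = - 9 \sqrt{429} \approx -186.41$)
$S = 6780 + 54 \sqrt{429}$ ($S = - 6 \left(\left(-1210 - 9 \sqrt{429}\right) + \left(\left(-10\right) \left(-6\right) + 20\right)\right) = - 6 \left(\left(-1210 - 9 \sqrt{429}\right) + \left(60 + 20\right)\right) = - 6 \left(\left(-1210 - 9 \sqrt{429}\right) + 80\right) = - 6 \left(-1130 - 9 \sqrt{429}\right) = 6780 + 54 \sqrt{429} \approx 7898.5$)
$\sqrt{1418 + S} = \sqrt{1418 + \left(6780 + 54 \sqrt{429}\right)} = \sqrt{8198 + 54 \sqrt{429}}$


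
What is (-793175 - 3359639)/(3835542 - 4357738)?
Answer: 2076407/261098 ≈ 7.9526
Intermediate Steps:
(-793175 - 3359639)/(3835542 - 4357738) = -4152814/(-522196) = -4152814*(-1/522196) = 2076407/261098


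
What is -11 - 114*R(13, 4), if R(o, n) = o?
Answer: -1493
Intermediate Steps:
-11 - 114*R(13, 4) = -11 - 114*13 = -11 - 1482 = -1493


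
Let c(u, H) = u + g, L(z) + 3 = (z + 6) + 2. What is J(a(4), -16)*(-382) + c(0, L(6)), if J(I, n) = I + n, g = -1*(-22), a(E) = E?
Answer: 4606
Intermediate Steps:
g = 22
L(z) = 5 + z (L(z) = -3 + ((z + 6) + 2) = -3 + ((6 + z) + 2) = -3 + (8 + z) = 5 + z)
c(u, H) = 22 + u (c(u, H) = u + 22 = 22 + u)
J(a(4), -16)*(-382) + c(0, L(6)) = (4 - 16)*(-382) + (22 + 0) = -12*(-382) + 22 = 4584 + 22 = 4606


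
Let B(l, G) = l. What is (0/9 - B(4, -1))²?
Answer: 16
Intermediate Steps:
(0/9 - B(4, -1))² = (0/9 - 1*4)² = (0*(⅑) - 4)² = (0 - 4)² = (-4)² = 16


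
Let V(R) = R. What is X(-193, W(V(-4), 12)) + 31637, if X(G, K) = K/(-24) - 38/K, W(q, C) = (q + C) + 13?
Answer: 5314565/168 ≈ 31634.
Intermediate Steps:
W(q, C) = 13 + C + q (W(q, C) = (C + q) + 13 = 13 + C + q)
X(G, K) = -38/K - K/24 (X(G, K) = K*(-1/24) - 38/K = -K/24 - 38/K = -38/K - K/24)
X(-193, W(V(-4), 12)) + 31637 = (-38/(13 + 12 - 4) - (13 + 12 - 4)/24) + 31637 = (-38/21 - 1/24*21) + 31637 = (-38*1/21 - 7/8) + 31637 = (-38/21 - 7/8) + 31637 = -451/168 + 31637 = 5314565/168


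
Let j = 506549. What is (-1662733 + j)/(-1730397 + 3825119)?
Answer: -578092/1047361 ≈ -0.55195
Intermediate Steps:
(-1662733 + j)/(-1730397 + 3825119) = (-1662733 + 506549)/(-1730397 + 3825119) = -1156184/2094722 = -1156184*1/2094722 = -578092/1047361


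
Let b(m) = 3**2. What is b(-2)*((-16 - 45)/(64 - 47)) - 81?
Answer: -1926/17 ≈ -113.29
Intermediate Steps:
b(m) = 9
b(-2)*((-16 - 45)/(64 - 47)) - 81 = 9*((-16 - 45)/(64 - 47)) - 81 = 9*(-61/17) - 81 = -549/17 - 81 = -1926/17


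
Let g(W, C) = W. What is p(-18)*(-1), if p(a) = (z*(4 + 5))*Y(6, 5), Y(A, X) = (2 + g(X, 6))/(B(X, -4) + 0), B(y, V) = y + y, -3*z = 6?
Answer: 63/5 ≈ 12.600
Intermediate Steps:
z = -2 (z = -⅓*6 = -2)
B(y, V) = 2*y
Y(A, X) = (2 + X)/(2*X) (Y(A, X) = (2 + X)/(2*X + 0) = (2 + X)/((2*X)) = (2 + X)*(1/(2*X)) = (2 + X)/(2*X))
p(a) = -63/5 (p(a) = (-2*(4 + 5))*((½)*(2 + 5)/5) = (-2*9)*((½)*(⅕)*7) = -18*7/10 = -63/5)
p(-18)*(-1) = -63/5*(-1) = 63/5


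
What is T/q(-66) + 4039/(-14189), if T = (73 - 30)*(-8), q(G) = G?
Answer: 329603/66891 ≈ 4.9275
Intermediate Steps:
T = -344 (T = 43*(-8) = -344)
T/q(-66) + 4039/(-14189) = -344/(-66) + 4039/(-14189) = -344*(-1/66) + 4039*(-1/14189) = 172/33 - 577/2027 = 329603/66891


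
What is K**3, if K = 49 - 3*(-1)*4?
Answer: 226981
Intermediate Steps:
K = 61 (K = 49 - (-3)*4 = 49 - 1*(-12) = 49 + 12 = 61)
K**3 = 61**3 = 226981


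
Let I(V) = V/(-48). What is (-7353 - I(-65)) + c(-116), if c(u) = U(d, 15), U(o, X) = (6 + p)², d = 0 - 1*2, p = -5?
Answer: -352961/48 ≈ -7353.4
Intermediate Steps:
d = -2 (d = 0 - 2 = -2)
U(o, X) = 1 (U(o, X) = (6 - 5)² = 1² = 1)
I(V) = -V/48 (I(V) = V*(-1/48) = -V/48)
c(u) = 1
(-7353 - I(-65)) + c(-116) = (-7353 - (-1)*(-65)/48) + 1 = (-7353 - 1*65/48) + 1 = (-7353 - 65/48) + 1 = -353009/48 + 1 = -352961/48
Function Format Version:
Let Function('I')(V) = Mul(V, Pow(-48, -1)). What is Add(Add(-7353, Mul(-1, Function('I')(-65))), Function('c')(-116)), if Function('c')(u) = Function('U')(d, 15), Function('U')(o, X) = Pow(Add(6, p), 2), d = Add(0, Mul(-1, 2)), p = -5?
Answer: Rational(-352961, 48) ≈ -7353.4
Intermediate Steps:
d = -2 (d = Add(0, -2) = -2)
Function('U')(o, X) = 1 (Function('U')(o, X) = Pow(Add(6, -5), 2) = Pow(1, 2) = 1)
Function('I')(V) = Mul(Rational(-1, 48), V) (Function('I')(V) = Mul(V, Rational(-1, 48)) = Mul(Rational(-1, 48), V))
Function('c')(u) = 1
Add(Add(-7353, Mul(-1, Function('I')(-65))), Function('c')(-116)) = Add(Add(-7353, Mul(-1, Mul(Rational(-1, 48), -65))), 1) = Add(Add(-7353, Mul(-1, Rational(65, 48))), 1) = Add(Add(-7353, Rational(-65, 48)), 1) = Add(Rational(-353009, 48), 1) = Rational(-352961, 48)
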